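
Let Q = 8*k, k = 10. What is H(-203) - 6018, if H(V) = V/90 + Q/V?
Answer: -109997269/18270 ≈ -6020.6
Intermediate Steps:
Q = 80 (Q = 8*10 = 80)
H(V) = 80/V + V/90 (H(V) = V/90 + 80/V = 80/V + V/90)
H(-203) - 6018 = (80/(-203) + (1/90)*(-203)) - 6018 = (80*(-1/203) - 203/90) - 6018 = (-80/203 - 203/90) - 6018 = -48409/18270 - 6018 = -109997269/18270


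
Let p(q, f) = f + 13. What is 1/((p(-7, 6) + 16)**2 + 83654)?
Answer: 1/84879 ≈ 1.1781e-5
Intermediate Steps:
p(q, f) = 13 + f
1/((p(-7, 6) + 16)**2 + 83654) = 1/(((13 + 6) + 16)**2 + 83654) = 1/((19 + 16)**2 + 83654) = 1/(35**2 + 83654) = 1/(1225 + 83654) = 1/84879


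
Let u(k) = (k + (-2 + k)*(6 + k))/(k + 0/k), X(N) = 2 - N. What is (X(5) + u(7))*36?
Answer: 1836/7 ≈ 262.29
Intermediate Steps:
u(k) = (k + (-2 + k)*(6 + k))/k (u(k) = (k + (-2 + k)*(6 + k))/(k + 0) = (k + (-2 + k)*(6 + k))/k)
(X(5) + u(7))*36 = ((2 - 1*5) + (5 + 7 - 12/7))*36 = ((2 - 5) + (5 + 7 - 12*1/7))*36 = (-3 + (5 + 7 - 12/7))*36 = (-3 + 72/7)*36 = (51/7)*36 = 1836/7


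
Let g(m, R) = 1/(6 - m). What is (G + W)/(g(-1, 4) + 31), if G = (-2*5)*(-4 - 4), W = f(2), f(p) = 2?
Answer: 287/109 ≈ 2.6330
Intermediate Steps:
W = 2
G = 80 (G = -10*(-8) = 80)
(G + W)/(g(-1, 4) + 31) = (80 + 2)/(-1/(-6 - 1) + 31) = 82/(-1/(-7) + 31) = 82/(-1*(-⅐) + 31) = 82/(⅐ + 31) = 82/(218/7) = 82*(7/218) = 287/109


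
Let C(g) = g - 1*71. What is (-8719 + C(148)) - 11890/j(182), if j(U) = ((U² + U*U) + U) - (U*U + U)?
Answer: -143134749/16562 ≈ -8642.4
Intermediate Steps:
j(U) = U² (j(U) = ((U² + U²) + U) - (U² + U) = (2*U² + U) - (U + U²) = (U + 2*U²) + (-U - U²) = U²)
C(g) = -71 + g (C(g) = g - 71 = -71 + g)
(-8719 + C(148)) - 11890/j(182) = (-8719 + (-71 + 148)) - 11890/(182²) = (-8719 + 77) - 11890/33124 = -8642 - 11890*1/33124 = -8642 - 5945/16562 = -143134749/16562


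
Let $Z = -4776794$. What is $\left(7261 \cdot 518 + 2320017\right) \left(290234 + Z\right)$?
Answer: $-27283735970400$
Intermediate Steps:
$\left(7261 \cdot 518 + 2320017\right) \left(290234 + Z\right) = \left(7261 \cdot 518 + 2320017\right) \left(290234 - 4776794\right) = \left(3761198 + 2320017\right) \left(-4486560\right) = 6081215 \left(-4486560\right) = -27283735970400$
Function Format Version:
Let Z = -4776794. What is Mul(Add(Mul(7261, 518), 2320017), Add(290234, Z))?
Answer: -27283735970400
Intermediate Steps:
Mul(Add(Mul(7261, 518), 2320017), Add(290234, Z)) = Mul(Add(Mul(7261, 518), 2320017), Add(290234, -4776794)) = Mul(Add(3761198, 2320017), -4486560) = Mul(6081215, -4486560) = -27283735970400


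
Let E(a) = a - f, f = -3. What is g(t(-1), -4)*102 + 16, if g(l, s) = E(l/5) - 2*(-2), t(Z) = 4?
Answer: 4058/5 ≈ 811.60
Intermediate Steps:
E(a) = 3 + a (E(a) = a - 1*(-3) = a + 3 = 3 + a)
g(l, s) = 7 + l/5 (g(l, s) = (3 + l/5) - 2*(-2) = (3 + l*(1/5)) + 4 = (3 + l/5) + 4 = 7 + l/5)
g(t(-1), -4)*102 + 16 = (7 + (1/5)*4)*102 + 16 = (7 + 4/5)*102 + 16 = (39/5)*102 + 16 = 3978/5 + 16 = 4058/5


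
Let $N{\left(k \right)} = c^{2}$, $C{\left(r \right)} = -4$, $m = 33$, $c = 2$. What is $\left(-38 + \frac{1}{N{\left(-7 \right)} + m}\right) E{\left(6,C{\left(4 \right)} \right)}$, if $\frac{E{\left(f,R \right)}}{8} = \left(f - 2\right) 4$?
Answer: $- \frac{179840}{37} \approx -4860.5$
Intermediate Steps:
$N{\left(k \right)} = 4$ ($N{\left(k \right)} = 2^{2} = 4$)
$E{\left(f,R \right)} = -64 + 32 f$ ($E{\left(f,R \right)} = 8 \left(f - 2\right) 4 = 8 \left(-2 + f\right) 4 = 8 \left(-8 + 4 f\right) = -64 + 32 f$)
$\left(-38 + \frac{1}{N{\left(-7 \right)} + m}\right) E{\left(6,C{\left(4 \right)} \right)} = \left(-38 + \frac{1}{4 + 33}\right) \left(-64 + 32 \cdot 6\right) = \left(-38 + \frac{1}{37}\right) \left(-64 + 192\right) = \left(-38 + \frac{1}{37}\right) 128 = \left(- \frac{1405}{37}\right) 128 = - \frac{179840}{37}$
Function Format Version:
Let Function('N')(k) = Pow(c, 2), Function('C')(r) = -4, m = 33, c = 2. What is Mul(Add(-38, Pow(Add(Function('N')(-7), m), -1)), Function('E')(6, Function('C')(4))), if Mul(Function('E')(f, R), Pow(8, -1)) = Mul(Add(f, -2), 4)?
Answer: Rational(-179840, 37) ≈ -4860.5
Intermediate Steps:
Function('N')(k) = 4 (Function('N')(k) = Pow(2, 2) = 4)
Function('E')(f, R) = Add(-64, Mul(32, f)) (Function('E')(f, R) = Mul(8, Mul(Add(f, -2), 4)) = Mul(8, Mul(Add(-2, f), 4)) = Mul(8, Add(-8, Mul(4, f))) = Add(-64, Mul(32, f)))
Mul(Add(-38, Pow(Add(Function('N')(-7), m), -1)), Function('E')(6, Function('C')(4))) = Mul(Add(-38, Pow(Add(4, 33), -1)), Add(-64, Mul(32, 6))) = Mul(Add(-38, Pow(37, -1)), Add(-64, 192)) = Mul(Add(-38, Rational(1, 37)), 128) = Mul(Rational(-1405, 37), 128) = Rational(-179840, 37)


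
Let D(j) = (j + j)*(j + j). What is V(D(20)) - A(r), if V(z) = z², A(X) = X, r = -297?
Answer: 2560297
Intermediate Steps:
D(j) = 4*j² (D(j) = (2*j)*(2*j) = 4*j²)
V(D(20)) - A(r) = (4*20²)² - 1*(-297) = (4*400)² + 297 = 1600² + 297 = 2560000 + 297 = 2560297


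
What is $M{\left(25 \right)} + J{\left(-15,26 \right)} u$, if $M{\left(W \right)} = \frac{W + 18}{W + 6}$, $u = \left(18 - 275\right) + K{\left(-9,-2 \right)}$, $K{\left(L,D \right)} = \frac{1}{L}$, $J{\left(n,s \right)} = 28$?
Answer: $- \frac{2008165}{279} \approx -7197.7$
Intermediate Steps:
$u = - \frac{2314}{9}$ ($u = \left(18 - 275\right) + \frac{1}{-9} = -257 - \frac{1}{9} = - \frac{2314}{9} \approx -257.11$)
$M{\left(W \right)} = \frac{18 + W}{6 + W}$
$M{\left(25 \right)} + J{\left(-15,26 \right)} u = \frac{18 + 25}{6 + 25} + 28 \left(- \frac{2314}{9}\right) = \frac{1}{31} \cdot 43 - \frac{64792}{9} = \frac{43}{31} - \frac{64792}{9} = - \frac{2008165}{279}$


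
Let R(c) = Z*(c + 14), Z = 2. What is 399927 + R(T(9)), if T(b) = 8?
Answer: 399971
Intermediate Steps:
R(c) = 28 + 2*c (R(c) = 2*(c + 14) = 2*(14 + c) = 28 + 2*c)
399927 + R(T(9)) = 399927 + (28 + 2*8) = 399927 + (28 + 16) = 399927 + 44 = 399971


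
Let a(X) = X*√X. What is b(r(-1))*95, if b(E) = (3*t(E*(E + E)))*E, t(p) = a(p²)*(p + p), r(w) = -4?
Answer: -2390753280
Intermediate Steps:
a(X) = X^(3/2)
t(p) = 2*p*(p²)^(3/2) (t(p) = (p²)^(3/2)*(p + p) = (p²)^(3/2)*(2*p) = 2*p*(p²)^(3/2))
b(E) = 96*E³*(E⁴)^(3/2) (b(E) = (3*(2*(E*(E + E))*((E*(E + E))²)^(3/2)))*E = (3*(2*(E*(2*E))*((E*(2*E))²)^(3/2)))*E = (3*(2*(2*E²)*((2*E²)²)^(3/2)))*E = (3*(2*(2*E²)*(4*E⁴)^(3/2)))*E = (3*(2*(2*E²)*(8*(E⁴)^(3/2))))*E = (3*(32*E²*(E⁴)^(3/2)))*E = (96*E²*(E⁴)^(3/2))*E = 96*E³*(E⁴)^(3/2))
b(r(-1))*95 = (96*(-4)³*((-4)⁴)^(3/2))*95 = (96*(-64)*256^(3/2))*95 = (96*(-64)*4096)*95 = -25165824*95 = -2390753280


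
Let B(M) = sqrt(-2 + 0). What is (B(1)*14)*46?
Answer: 644*I*sqrt(2) ≈ 910.75*I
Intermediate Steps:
B(M) = I*sqrt(2) (B(M) = sqrt(-2) = I*sqrt(2))
(B(1)*14)*46 = ((I*sqrt(2))*14)*46 = (14*I*sqrt(2))*46 = 644*I*sqrt(2)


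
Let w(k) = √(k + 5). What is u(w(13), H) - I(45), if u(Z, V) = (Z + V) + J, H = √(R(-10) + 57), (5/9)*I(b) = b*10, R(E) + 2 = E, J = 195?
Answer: -615 + 3*√2 + 3*√5 ≈ -604.05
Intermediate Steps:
R(E) = -2 + E
w(k) = √(5 + k)
I(b) = 18*b (I(b) = 9*(b*10)/5 = 9*(10*b)/5 = 18*b)
H = 3*√5 (H = √((-2 - 10) + 57) = √(-12 + 57) = √45 = 3*√5 ≈ 6.7082)
u(Z, V) = 195 + V + Z (u(Z, V) = (Z + V) + 195 = (V + Z) + 195 = 195 + V + Z)
u(w(13), H) - I(45) = (195 + 3*√5 + √(5 + 13)) - 18*45 = (195 + 3*√5 + √18) - 1*810 = (195 + 3*√5 + 3*√2) - 810 = (195 + 3*√2 + 3*√5) - 810 = -615 + 3*√2 + 3*√5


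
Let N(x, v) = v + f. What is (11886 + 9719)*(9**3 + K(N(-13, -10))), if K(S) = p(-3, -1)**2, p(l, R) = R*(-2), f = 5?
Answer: 15836465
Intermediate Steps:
N(x, v) = 5 + v (N(x, v) = v + 5 = 5 + v)
p(l, R) = -2*R
K(S) = 4 (K(S) = (-2*(-1))**2 = 2**2 = 4)
(11886 + 9719)*(9**3 + K(N(-13, -10))) = (11886 + 9719)*(9**3 + 4) = 21605*(729 + 4) = 21605*733 = 15836465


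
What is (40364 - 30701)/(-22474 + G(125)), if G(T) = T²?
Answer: -3221/2283 ≈ -1.4109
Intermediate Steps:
(40364 - 30701)/(-22474 + G(125)) = (40364 - 30701)/(-22474 + 125²) = 9663/(-22474 + 15625) = 9663/(-6849) = 9663*(-1/6849) = -3221/2283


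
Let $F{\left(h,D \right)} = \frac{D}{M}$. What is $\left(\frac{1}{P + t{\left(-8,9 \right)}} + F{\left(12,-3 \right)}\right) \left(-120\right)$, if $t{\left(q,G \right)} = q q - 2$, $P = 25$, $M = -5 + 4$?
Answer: $- \frac{10480}{29} \approx -361.38$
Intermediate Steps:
$M = -1$
$t{\left(q,G \right)} = -2 + q^{2}$ ($t{\left(q,G \right)} = q^{2} - 2 = -2 + q^{2}$)
$F{\left(h,D \right)} = - D$ ($F{\left(h,D \right)} = \frac{D}{-1} = D \left(-1\right) = - D$)
$\left(\frac{1}{P + t{\left(-8,9 \right)}} + F{\left(12,-3 \right)}\right) \left(-120\right) = \left(\frac{1}{25 - \left(2 - \left(-8\right)^{2}\right)} - -3\right) \left(-120\right) = \left(\frac{1}{25 + \left(-2 + 64\right)} + 3\right) \left(-120\right) = \left(\frac{1}{25 + 62} + 3\right) \left(-120\right) = \left(\frac{1}{87} + 3\right) \left(-120\right) = \frac{262}{87} \left(-120\right) = - \frac{10480}{29}$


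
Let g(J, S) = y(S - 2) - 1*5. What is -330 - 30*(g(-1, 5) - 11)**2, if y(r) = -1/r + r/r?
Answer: -22150/3 ≈ -7383.3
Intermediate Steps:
y(r) = 1 - 1/r (y(r) = -1/r + 1 = 1 - 1/r)
g(J, S) = -5 + (-3 + S)/(-2 + S) (g(J, S) = (-1 + (S - 2))/(S - 2) - 1*5 = (-1 + (-2 + S))/(-2 + S) - 5 = (-3 + S)/(-2 + S) - 5 = -5 + (-3 + S)/(-2 + S))
-330 - 30*(g(-1, 5) - 11)**2 = -330 - 30*((7 - 4*5)/(-2 + 5) - 11)**2 = -330 - 30*((7 - 20)/3 - 11)**2 = -330 - 30*((1/3)*(-13) - 11)**2 = -330 - 30*(-13/3 - 11)**2 = -330 - 30*(-46/3)**2 = -330 - 30*2116/9 = -330 - 21160/3 = -22150/3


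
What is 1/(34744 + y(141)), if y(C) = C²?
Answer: 1/54625 ≈ 1.8307e-5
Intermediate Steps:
1/(34744 + y(141)) = 1/(34744 + 141²) = 1/(34744 + 19881) = 1/54625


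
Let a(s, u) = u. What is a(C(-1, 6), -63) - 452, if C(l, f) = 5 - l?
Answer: -515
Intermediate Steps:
a(C(-1, 6), -63) - 452 = -63 - 452 = -515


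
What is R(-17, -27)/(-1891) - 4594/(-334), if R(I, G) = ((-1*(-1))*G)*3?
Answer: 4357154/315797 ≈ 13.797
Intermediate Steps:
R(I, G) = 3*G (R(I, G) = (1*G)*3 = G*3 = 3*G)
R(-17, -27)/(-1891) - 4594/(-334) = (3*(-27))/(-1891) - 4594/(-334) = -81*(-1/1891) - 4594*(-1/334) = 81/1891 + 2297/167 = 4357154/315797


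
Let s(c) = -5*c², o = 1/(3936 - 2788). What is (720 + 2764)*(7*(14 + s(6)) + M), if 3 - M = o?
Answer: -1158894243/287 ≈ -4.0380e+6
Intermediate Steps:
o = 1/1148 ≈ 0.00087108
M = 3443/1148 (M = 3 - 1*1/1148 = 3 - 1/1148 = 3443/1148 ≈ 2.9991)
(720 + 2764)*(7*(14 + s(6)) + M) = (720 + 2764)*(7*(14 - 5*6²) + 3443/1148) = 3484*(7*(14 - 5*36) + 3443/1148) = 3484*(7*(14 - 180) + 3443/1148) = 3484*(7*(-166) + 3443/1148) = 3484*(-1162 + 3443/1148) = 3484*(-1330533/1148) = -1158894243/287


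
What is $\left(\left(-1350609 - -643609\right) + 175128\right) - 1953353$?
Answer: $-2485225$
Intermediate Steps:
$\left(\left(-1350609 - -643609\right) + 175128\right) - 1953353 = \left(\left(-1350609 + 643609\right) + 175128\right) - 1953353 = \left(-707000 + 175128\right) - 1953353 = -531872 - 1953353 = -2485225$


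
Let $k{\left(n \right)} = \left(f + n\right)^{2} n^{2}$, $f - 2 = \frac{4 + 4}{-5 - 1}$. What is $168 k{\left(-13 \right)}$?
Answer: $\frac{12956216}{3} \approx 4.3187 \cdot 10^{6}$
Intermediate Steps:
$f = \frac{2}{3}$ ($f = 2 + \frac{4 + 4}{-5 - 1} = 2 + \frac{8}{-6} = 2 + 8 \left(- \frac{1}{6}\right) = 2 - \frac{4}{3} = \frac{2}{3} \approx 0.66667$)
$k{\left(n \right)} = n^{2} \left(\frac{2}{3} + n\right)^{2}$ ($k{\left(n \right)} = \left(\frac{2}{3} + n\right)^{2} n^{2} = n^{2} \left(\frac{2}{3} + n\right)^{2}$)
$168 k{\left(-13 \right)} = 168 \frac{\left(-13\right)^{2} \left(2 + 3 \left(-13\right)\right)^{2}}{9} = 168 \cdot \frac{1}{9} \cdot 169 \left(2 - 39\right)^{2} = 168 \cdot \frac{1}{9} \cdot 169 \left(-37\right)^{2} = 168 \cdot \frac{1}{9} \cdot 169 \cdot 1369 = 168 \cdot \frac{231361}{9} = \frac{12956216}{3}$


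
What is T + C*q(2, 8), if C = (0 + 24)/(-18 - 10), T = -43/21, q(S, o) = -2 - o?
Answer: 137/21 ≈ 6.5238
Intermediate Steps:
T = -43/21 (T = -43*1/21 = -43/21 ≈ -2.0476)
C = -6/7 (C = 24/(-28) = 24*(-1/28) = -6/7 ≈ -0.85714)
T + C*q(2, 8) = -43/21 - 6*(-2 - 1*8)/7 = -43/21 - 6*(-2 - 8)/7 = -43/21 - 6/7*(-10) = -43/21 + 60/7 = 137/21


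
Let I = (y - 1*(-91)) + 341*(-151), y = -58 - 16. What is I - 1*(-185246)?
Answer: 133772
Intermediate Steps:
y = -74
I = -51474 (I = (-74 - 1*(-91)) + 341*(-151) = (-74 + 91) - 51491 = 17 - 51491 = -51474)
I - 1*(-185246) = -51474 - 1*(-185246) = -51474 + 185246 = 133772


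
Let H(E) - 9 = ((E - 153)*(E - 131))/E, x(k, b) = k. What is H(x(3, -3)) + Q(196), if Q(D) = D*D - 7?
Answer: 44818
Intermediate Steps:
H(E) = 9 + (-153 + E)*(-131 + E)/E (H(E) = 9 + ((E - 153)*(E - 131))/E = 9 + ((-153 + E)*(-131 + E))/E = 9 + (-153 + E)*(-131 + E)/E)
Q(D) = -7 + D² (Q(D) = D² - 7 = -7 + D²)
H(x(3, -3)) + Q(196) = (-275 + 3 + 20043/3) + (-7 + 196²) = (-275 + 3 + 20043*(⅓)) + (-7 + 38416) = (-275 + 3 + 6681) + 38409 = 6409 + 38409 = 44818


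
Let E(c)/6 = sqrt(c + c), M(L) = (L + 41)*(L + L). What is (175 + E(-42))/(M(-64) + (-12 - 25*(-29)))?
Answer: 175/3657 + 4*I*sqrt(21)/1219 ≈ 0.047853 + 0.015037*I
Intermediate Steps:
M(L) = 2*L*(41 + L) (M(L) = (41 + L)*(2*L) = 2*L*(41 + L))
E(c) = 6*sqrt(2)*sqrt(c) (E(c) = 6*sqrt(c + c) = 6*sqrt(2*c) = 6*(sqrt(2)*sqrt(c)) = 6*sqrt(2)*sqrt(c))
(175 + E(-42))/(M(-64) + (-12 - 25*(-29))) = (175 + 6*sqrt(2)*sqrt(-42))/(2*(-64)*(41 - 64) + (-12 - 25*(-29))) = (175 + 6*sqrt(2)*(I*sqrt(42)))/(2*(-64)*(-23) + (-12 + 725)) = (175 + 12*I*sqrt(21))/(2944 + 713) = (175 + 12*I*sqrt(21))/3657 = (175 + 12*I*sqrt(21))*(1/3657) = 175/3657 + 4*I*sqrt(21)/1219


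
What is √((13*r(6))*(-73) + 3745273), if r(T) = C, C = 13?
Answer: 2*√933234 ≈ 1932.1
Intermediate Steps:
r(T) = 13
√((13*r(6))*(-73) + 3745273) = √((13*13)*(-73) + 3745273) = √(169*(-73) + 3745273) = √(-12337 + 3745273) = √3732936 = 2*√933234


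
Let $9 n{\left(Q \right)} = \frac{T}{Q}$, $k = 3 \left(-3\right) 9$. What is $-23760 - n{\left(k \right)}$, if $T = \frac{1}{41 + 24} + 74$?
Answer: $- \frac{1125862789}{47385} \approx -23760.0$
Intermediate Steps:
$k = -81$ ($k = \left(-9\right) 9 = -81$)
$T = \frac{4811}{65}$ ($T = \frac{1}{65} + 74 = \frac{4811}{65} \approx 74.015$)
$n{\left(Q \right)} = \frac{4811}{585 Q}$ ($n{\left(Q \right)} = \frac{\frac{4811}{65} \frac{1}{Q}}{9} = \frac{4811}{585 Q}$)
$-23760 - n{\left(k \right)} = -23760 - \frac{4811}{585 \left(-81\right)} = -23760 - \frac{4811}{585} \left(- \frac{1}{81}\right) = -23760 - - \frac{4811}{47385} = -23760 + \frac{4811}{47385} = - \frac{1125862789}{47385}$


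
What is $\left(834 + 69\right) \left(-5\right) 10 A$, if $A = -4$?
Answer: $180600$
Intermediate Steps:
$\left(834 + 69\right) \left(-5\right) 10 A = \left(834 + 69\right) \left(-5\right) 10 \left(-4\right) = 903 \left(\left(-50\right) \left(-4\right)\right) = 903 \cdot 200 = 180600$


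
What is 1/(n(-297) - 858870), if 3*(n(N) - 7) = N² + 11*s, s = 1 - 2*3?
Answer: -3/2488435 ≈ -1.2056e-6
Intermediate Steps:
s = -5 (s = 1 - 1*6 = 1 - 6 = -5)
n(N) = -34/3 + N²/3 (n(N) = 7 + (N² + 11*(-5))/3 = 7 + (N² - 55)/3 = 7 + (-55 + N²)/3 = 7 + (-55/3 + N²/3) = -34/3 + N²/3)
1/(n(-297) - 858870) = 1/((-34/3 + (⅓)*(-297)²) - 858870) = 1/((-34/3 + (⅓)*88209) - 858870) = 1/((-34/3 + 29403) - 858870) = 1/(88175/3 - 858870) = 1/(-2488435/3) = -3/2488435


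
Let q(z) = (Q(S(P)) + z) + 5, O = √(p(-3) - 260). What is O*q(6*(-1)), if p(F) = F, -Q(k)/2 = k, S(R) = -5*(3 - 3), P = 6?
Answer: -I*√263 ≈ -16.217*I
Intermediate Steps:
S(R) = 0 (S(R) = -5*0 = 0)
Q(k) = -2*k
O = I*√263 (O = √(-3 - 260) = √(-263) = I*√263 ≈ 16.217*I)
q(z) = 5 + z (q(z) = (-2*0 + z) + 5 = (0 + z) + 5 = z + 5 = 5 + z)
O*q(6*(-1)) = (I*√263)*(5 + 6*(-1)) = (I*√263)*(5 - 6) = (I*√263)*(-1) = -I*√263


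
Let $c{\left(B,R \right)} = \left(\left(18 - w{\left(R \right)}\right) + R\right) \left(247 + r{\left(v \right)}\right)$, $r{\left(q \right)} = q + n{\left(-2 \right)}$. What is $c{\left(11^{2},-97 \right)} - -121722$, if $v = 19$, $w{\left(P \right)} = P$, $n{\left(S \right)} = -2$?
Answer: $126474$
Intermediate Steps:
$r{\left(q \right)} = -2 + q$ ($r{\left(q \right)} = q - 2 = -2 + q$)
$c{\left(B,R \right)} = 4752$ ($c{\left(B,R \right)} = \left(\left(18 - R\right) + R\right) \left(247 + \left(-2 + 19\right)\right) = 18 \left(247 + 17\right) = 18 \cdot 264 = 4752$)
$c{\left(11^{2},-97 \right)} - -121722 = 4752 - -121722 = 4752 + 121722 = 126474$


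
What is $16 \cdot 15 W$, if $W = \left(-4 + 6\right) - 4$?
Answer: $-480$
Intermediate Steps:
$W = -2$ ($W = 2 - 4 = -2$)
$16 \cdot 15 W = 16 \cdot 15 \left(-2\right) = 240 \left(-2\right) = -480$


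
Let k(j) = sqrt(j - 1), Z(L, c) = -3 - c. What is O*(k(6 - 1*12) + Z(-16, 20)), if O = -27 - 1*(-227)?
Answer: -4600 + 200*I*sqrt(7) ≈ -4600.0 + 529.15*I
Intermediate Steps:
k(j) = sqrt(-1 + j)
O = 200 (O = -27 + 227 = 200)
O*(k(6 - 1*12) + Z(-16, 20)) = 200*(sqrt(-1 + (6 - 1*12)) + (-3 - 1*20)) = 200*(sqrt(-1 + (6 - 12)) + (-3 - 20)) = 200*(sqrt(-1 - 6) - 23) = 200*(sqrt(-7) - 23) = 200*(I*sqrt(7) - 23) = 200*(-23 + I*sqrt(7)) = -4600 + 200*I*sqrt(7)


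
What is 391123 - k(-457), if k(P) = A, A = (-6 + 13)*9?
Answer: 391060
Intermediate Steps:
A = 63 (A = 7*9 = 63)
k(P) = 63
391123 - k(-457) = 391123 - 1*63 = 391123 - 63 = 391060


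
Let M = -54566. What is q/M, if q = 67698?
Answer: -33849/27283 ≈ -1.2407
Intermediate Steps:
q/M = 67698/(-54566) = 67698*(-1/54566) = -33849/27283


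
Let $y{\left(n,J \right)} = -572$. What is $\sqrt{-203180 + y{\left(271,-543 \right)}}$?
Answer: $2 i \sqrt{50938} \approx 451.39 i$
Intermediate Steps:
$\sqrt{-203180 + y{\left(271,-543 \right)}} = \sqrt{-203180 - 572} = \sqrt{-203752} = 2 i \sqrt{50938}$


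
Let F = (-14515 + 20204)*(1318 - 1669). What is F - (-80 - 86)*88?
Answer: -1982231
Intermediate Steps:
F = -1996839 (F = 5689*(-351) = -1996839)
F - (-80 - 86)*88 = -1996839 - (-80 - 86)*88 = -1996839 - (-166)*88 = -1996839 - 1*(-14608) = -1996839 + 14608 = -1982231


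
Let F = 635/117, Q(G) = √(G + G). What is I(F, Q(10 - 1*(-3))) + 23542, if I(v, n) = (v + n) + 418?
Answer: 2803955/117 + √26 ≈ 23971.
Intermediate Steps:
Q(G) = √2*√G (Q(G) = √(2*G) = √2*√G)
F = 635/117 (F = 635*(1/117) = 635/117 ≈ 5.4274)
I(v, n) = 418 + n + v (I(v, n) = (n + v) + 418 = 418 + n + v)
I(F, Q(10 - 1*(-3))) + 23542 = (418 + √2*√(10 - 1*(-3)) + 635/117) + 23542 = (418 + √2*√(10 + 3) + 635/117) + 23542 = (418 + √2*√13 + 635/117) + 23542 = (418 + √26 + 635/117) + 23542 = (49541/117 + √26) + 23542 = 2803955/117 + √26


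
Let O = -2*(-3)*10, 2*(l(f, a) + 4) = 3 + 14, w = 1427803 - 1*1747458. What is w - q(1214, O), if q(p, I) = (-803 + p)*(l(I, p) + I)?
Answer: -692329/2 ≈ -3.4616e+5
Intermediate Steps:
w = -319655 (w = 1427803 - 1747458 = -319655)
l(f, a) = 9/2 (l(f, a) = -4 + (3 + 14)/2 = -4 + (½)*17 = -4 + 17/2 = 9/2)
O = 60 (O = 6*10 = 60)
q(p, I) = (-803 + p)*(9/2 + I)
w - q(1214, O) = -319655 - (-7227/2 - 803*60 + (9/2)*1214 + 60*1214) = -319655 - (-7227/2 - 48180 + 5463 + 72840) = -319655 - 1*53019/2 = -319655 - 53019/2 = -692329/2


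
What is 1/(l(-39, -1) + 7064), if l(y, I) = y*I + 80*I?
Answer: 1/7023 ≈ 0.00014239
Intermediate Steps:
l(y, I) = 80*I + I*y (l(y, I) = I*y + 80*I = 80*I + I*y)
1/(l(-39, -1) + 7064) = 1/(-(80 - 39) + 7064) = 1/(-1*41 + 7064) = 1/(-41 + 7064) = 1/7023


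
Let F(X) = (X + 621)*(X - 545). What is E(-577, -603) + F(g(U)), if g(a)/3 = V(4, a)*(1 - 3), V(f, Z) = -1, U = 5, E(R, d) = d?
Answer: -338556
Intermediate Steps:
g(a) = 6 (g(a) = 3*(-(1 - 3)) = 3*(-1*(-2)) = 3*2 = 6)
F(X) = (-545 + X)*(621 + X) (F(X) = (621 + X)*(-545 + X) = (-545 + X)*(621 + X))
E(-577, -603) + F(g(U)) = -603 + (-338445 + 6² + 76*6) = -603 + (-338445 + 36 + 456) = -603 - 337953 = -338556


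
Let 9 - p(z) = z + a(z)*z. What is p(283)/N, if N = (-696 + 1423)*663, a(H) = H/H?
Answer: -557/482001 ≈ -0.0011556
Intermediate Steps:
a(H) = 1
p(z) = 9 - 2*z (p(z) = 9 - (z + 1*z) = 9 - (z + z) = 9 - 2*z)
N = 482001 (N = 727*663 = 482001)
p(283)/N = (9 - 2*283)/482001 = (9 - 566)*(1/482001) = -557*1/482001 = -557/482001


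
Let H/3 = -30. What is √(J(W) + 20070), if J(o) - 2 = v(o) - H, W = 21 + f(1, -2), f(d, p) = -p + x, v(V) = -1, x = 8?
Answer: √20161 ≈ 141.99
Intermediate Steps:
H = -90 (H = 3*(-30) = -90)
f(d, p) = 8 - p (f(d, p) = -p + 8 = 8 - p)
W = 31 (W = 21 + (8 - 1*(-2)) = 21 + (8 + 2) = 21 + 10 = 31)
J(o) = 91 (J(o) = 2 + (-1 - 1*(-90)) = 2 + (-1 + 90) = 2 + 89 = 91)
√(J(W) + 20070) = √(91 + 20070) = √20161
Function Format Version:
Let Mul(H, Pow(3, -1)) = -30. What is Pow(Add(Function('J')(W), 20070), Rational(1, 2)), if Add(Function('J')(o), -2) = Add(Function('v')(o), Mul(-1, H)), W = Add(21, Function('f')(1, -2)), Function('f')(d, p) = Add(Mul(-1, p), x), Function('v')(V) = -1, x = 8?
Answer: Pow(20161, Rational(1, 2)) ≈ 141.99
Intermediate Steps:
H = -90 (H = Mul(3, -30) = -90)
Function('f')(d, p) = Add(8, Mul(-1, p)) (Function('f')(d, p) = Add(Mul(-1, p), 8) = Add(8, Mul(-1, p)))
W = 31 (W = Add(21, Add(8, Mul(-1, -2))) = Add(21, Add(8, 2)) = Add(21, 10) = 31)
Function('J')(o) = 91 (Function('J')(o) = Add(2, Add(-1, Mul(-1, -90))) = Add(2, Add(-1, 90)) = Add(2, 89) = 91)
Pow(Add(Function('J')(W), 20070), Rational(1, 2)) = Pow(Add(91, 20070), Rational(1, 2)) = Pow(20161, Rational(1, 2))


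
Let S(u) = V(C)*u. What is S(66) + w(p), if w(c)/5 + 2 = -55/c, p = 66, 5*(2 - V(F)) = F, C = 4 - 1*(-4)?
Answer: 367/30 ≈ 12.233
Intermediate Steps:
C = 8 (C = 4 + 4 = 8)
V(F) = 2 - F/5
w(c) = -10 - 275/c (w(c) = -10 + 5*(-55/c) = -10 - 275/c)
S(u) = 2*u/5 (S(u) = (2 - ⅕*8)*u = (2 - 8/5)*u = 2*u/5)
S(66) + w(p) = (⅖)*66 + (-10 - 275/66) = 132/5 + (-10 - 275*1/66) = 132/5 + (-10 - 25/6) = 132/5 - 85/6 = 367/30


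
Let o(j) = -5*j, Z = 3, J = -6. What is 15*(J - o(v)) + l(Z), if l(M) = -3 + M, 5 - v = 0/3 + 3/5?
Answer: 240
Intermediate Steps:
v = 22/5 (v = 5 - (0/3 + 3/5) = 5 - (0*(1/3) + 3*(1/5)) = 5 - (0 + 3/5) = 5 - 1*3/5 = 5 - 3/5 = 22/5 ≈ 4.4000)
15*(J - o(v)) + l(Z) = 15*(-6 - (-5)*22/5) + (-3 + 3) = 15*(-6 - 1*(-22)) + 0 = 15*(-6 + 22) + 0 = 15*16 + 0 = 240 + 0 = 240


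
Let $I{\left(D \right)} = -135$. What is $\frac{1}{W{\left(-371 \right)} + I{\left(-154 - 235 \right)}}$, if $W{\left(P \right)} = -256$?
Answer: $- \frac{1}{391} \approx -0.0025575$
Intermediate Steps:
$\frac{1}{W{\left(-371 \right)} + I{\left(-154 - 235 \right)}} = \frac{1}{-256 - 135} = \frac{1}{-391} = - \frac{1}{391}$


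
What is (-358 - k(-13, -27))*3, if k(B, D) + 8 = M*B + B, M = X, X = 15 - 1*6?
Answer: -660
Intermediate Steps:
X = 9 (X = 15 - 6 = 9)
M = 9
k(B, D) = -8 + 10*B (k(B, D) = -8 + (9*B + B) = -8 + 10*B)
(-358 - k(-13, -27))*3 = (-358 - (-8 + 10*(-13)))*3 = (-358 - (-8 - 130))*3 = (-358 - 1*(-138))*3 = (-358 + 138)*3 = -220*3 = -660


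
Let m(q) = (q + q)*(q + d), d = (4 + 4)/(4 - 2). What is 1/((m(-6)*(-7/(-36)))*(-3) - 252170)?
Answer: -1/252184 ≈ -3.9654e-6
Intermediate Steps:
d = 4 (d = 8/2 = 8*(½) = 4)
m(q) = 2*q*(4 + q) (m(q) = (q + q)*(q + 4) = (2*q)*(4 + q) = 2*q*(4 + q))
1/((m(-6)*(-7/(-36)))*(-3) - 252170) = 1/(((2*(-6)*(4 - 6))*(-7/(-36)))*(-3) - 252170) = 1/(((2*(-6)*(-2))*(-7*(-1/36)))*(-3) - 252170) = 1/((24*(7/36))*(-3) - 252170) = 1/((14/3)*(-3) - 252170) = 1/(-14 - 252170) = 1/(-252184) = -1/252184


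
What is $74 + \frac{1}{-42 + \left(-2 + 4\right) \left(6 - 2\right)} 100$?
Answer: $\frac{1208}{17} \approx 71.059$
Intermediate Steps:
$74 + \frac{1}{-42 + \left(-2 + 4\right) \left(6 - 2\right)} 100 = 74 + \frac{1}{-42 + 2 \cdot 4} \cdot 100 = 74 + \frac{1}{-42 + 8} \cdot 100 = 74 + \frac{1}{-34} \cdot 100 = 74 - \frac{50}{17} = \frac{1208}{17}$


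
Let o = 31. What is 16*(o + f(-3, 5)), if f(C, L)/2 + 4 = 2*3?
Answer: 560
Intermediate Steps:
f(C, L) = 4 (f(C, L) = -8 + 2*(2*3) = -8 + 2*6 = -8 + 12 = 4)
16*(o + f(-3, 5)) = 16*(31 + 4) = 16*35 = 560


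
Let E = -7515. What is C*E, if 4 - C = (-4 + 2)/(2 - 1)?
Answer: -45090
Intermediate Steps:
C = 6 (C = 4 - (-4 + 2)/(2 - 1) = 4 - (-2)/1 = 4 - (-2) = 4 - 1*(-2) = 4 + 2 = 6)
C*E = 6*(-7515) = -45090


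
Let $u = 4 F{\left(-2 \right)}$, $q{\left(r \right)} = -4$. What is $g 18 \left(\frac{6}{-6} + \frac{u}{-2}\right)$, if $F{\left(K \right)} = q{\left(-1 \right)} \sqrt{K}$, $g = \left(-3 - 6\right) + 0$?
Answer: $162 - 1296 i \sqrt{2} \approx 162.0 - 1832.8 i$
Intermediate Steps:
$g = -9$ ($g = -9 + 0 = -9$)
$F{\left(K \right)} = - 4 \sqrt{K}$
$u = - 16 i \sqrt{2}$ ($u = 4 \left(- 4 \sqrt{-2}\right) = 4 \left(- 4 i \sqrt{2}\right) = - 16 i \sqrt{2} \approx - 22.627 i$)
$g 18 \left(\frac{6}{-6} + \frac{u}{-2}\right) = \left(-9\right) 18 \left(\frac{6}{-6} + \frac{\left(-16\right) i \sqrt{2}}{-2}\right) = - 162 \left(6 \left(- \frac{1}{6}\right) + - 16 i \sqrt{2} \left(- \frac{1}{2}\right)\right) = - 162 \left(-1 + 8 i \sqrt{2}\right) = 162 - 1296 i \sqrt{2}$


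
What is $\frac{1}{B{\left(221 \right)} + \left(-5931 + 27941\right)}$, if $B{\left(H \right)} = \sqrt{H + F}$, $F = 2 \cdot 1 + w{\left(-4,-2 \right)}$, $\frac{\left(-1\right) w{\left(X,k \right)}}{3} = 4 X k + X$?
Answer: $\frac{22010}{484439961} - \frac{\sqrt{139}}{484439961} \approx 4.541 \cdot 10^{-5}$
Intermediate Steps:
$w{\left(X,k \right)} = - 3 X - 12 X k$ ($w{\left(X,k \right)} = - 3 \left(4 X k + X\right) = - 3 \left(X + 4 X k\right) = - 3 X - 12 X k$)
$F = -82$ ($F = 2 \cdot 1 - - 12 \left(1 + 4 \left(-2\right)\right) = 2 - - 12 \left(1 - 8\right) = 2 - \left(-12\right) \left(-7\right) = 2 - 84 = -82$)
$B{\left(H \right)} = \sqrt{-82 + H}$ ($B{\left(H \right)} = \sqrt{H - 82} = \sqrt{-82 + H}$)
$\frac{1}{B{\left(221 \right)} + \left(-5931 + 27941\right)} = \frac{1}{\sqrt{-82 + 221} + \left(-5931 + 27941\right)} = \frac{1}{\sqrt{139} + 22010} = \frac{1}{22010 + \sqrt{139}}$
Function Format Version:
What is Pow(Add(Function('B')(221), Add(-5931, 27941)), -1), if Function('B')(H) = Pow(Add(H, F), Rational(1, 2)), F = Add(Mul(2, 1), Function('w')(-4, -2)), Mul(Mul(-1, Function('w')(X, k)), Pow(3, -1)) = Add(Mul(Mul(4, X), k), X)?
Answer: Add(Rational(22010, 484439961), Mul(Rational(-1, 484439961), Pow(139, Rational(1, 2)))) ≈ 4.5410e-5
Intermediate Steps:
Function('w')(X, k) = Add(Mul(-3, X), Mul(-12, X, k)) (Function('w')(X, k) = Mul(-3, Add(Mul(Mul(4, X), k), X)) = Mul(-3, Add(Mul(4, X, k), X)) = Mul(-3, Add(X, Mul(4, X, k))) = Add(Mul(-3, X), Mul(-12, X, k)))
F = -82 (F = Add(Mul(2, 1), Mul(-3, -4, Add(1, Mul(4, -2)))) = Add(2, Mul(-3, -4, Add(1, -8))) = Add(2, Mul(-3, -4, -7)) = Add(2, -84) = -82)
Function('B')(H) = Pow(Add(-82, H), Rational(1, 2)) (Function('B')(H) = Pow(Add(H, -82), Rational(1, 2)) = Pow(Add(-82, H), Rational(1, 2)))
Pow(Add(Function('B')(221), Add(-5931, 27941)), -1) = Pow(Add(Pow(Add(-82, 221), Rational(1, 2)), Add(-5931, 27941)), -1) = Pow(Add(Pow(139, Rational(1, 2)), 22010), -1) = Pow(Add(22010, Pow(139, Rational(1, 2))), -1)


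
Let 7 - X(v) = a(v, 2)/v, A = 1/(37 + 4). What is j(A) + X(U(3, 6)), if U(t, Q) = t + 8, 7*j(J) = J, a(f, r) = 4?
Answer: 20962/3157 ≈ 6.6398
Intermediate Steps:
A = 1/41 ≈ 0.024390
j(J) = J/7
U(t, Q) = 8 + t
X(v) = 7 - 4/v
j(A) + X(U(3, 6)) = (1/7)*(1/41) + (7 - 4/(8 + 3)) = 1/287 + (7 - 4/11) = 1/287 + 73/11 = 20962/3157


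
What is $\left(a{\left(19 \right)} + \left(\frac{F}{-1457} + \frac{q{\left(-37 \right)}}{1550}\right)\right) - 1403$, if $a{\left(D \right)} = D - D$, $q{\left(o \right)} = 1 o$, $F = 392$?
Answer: $- \frac{102229889}{72850} \approx -1403.3$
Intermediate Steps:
$q{\left(o \right)} = o$
$a{\left(D \right)} = 0$
$\left(a{\left(19 \right)} + \left(\frac{F}{-1457} + \frac{q{\left(-37 \right)}}{1550}\right)\right) - 1403 = \left(0 + \left(\frac{392}{-1457} - \frac{37}{1550}\right)\right) - 1403 = \left(0 + \left(392 \left(- \frac{1}{1457}\right) - \frac{37}{1550}\right)\right) - 1403 = \left(0 - \frac{21339}{72850}\right) - 1403 = - \frac{21339}{72850} - 1403 = - \frac{102229889}{72850}$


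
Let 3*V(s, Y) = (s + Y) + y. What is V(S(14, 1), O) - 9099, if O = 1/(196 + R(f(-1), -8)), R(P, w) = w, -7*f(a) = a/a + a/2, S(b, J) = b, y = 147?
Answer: -5101567/564 ≈ -9045.3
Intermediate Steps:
f(a) = -⅐ - a/14 (f(a) = -(a/a + a/2)/7 = -(1 + a*(½))/7 = -(1 + a/2)/7 = -⅐ - a/14)
O = 1/188 (O = 1/(196 - 8) = 1/188 ≈ 0.0053191)
V(s, Y) = 49 + Y/3 + s/3 (V(s, Y) = ((s + Y) + 147)/3 = ((Y + s) + 147)/3 = (147 + Y + s)/3 = 49 + Y/3 + s/3)
V(S(14, 1), O) - 9099 = (49 + (⅓)*(1/188) + (⅓)*14) - 9099 = (49 + 1/564 + 14/3) - 9099 = 30269/564 - 9099 = -5101567/564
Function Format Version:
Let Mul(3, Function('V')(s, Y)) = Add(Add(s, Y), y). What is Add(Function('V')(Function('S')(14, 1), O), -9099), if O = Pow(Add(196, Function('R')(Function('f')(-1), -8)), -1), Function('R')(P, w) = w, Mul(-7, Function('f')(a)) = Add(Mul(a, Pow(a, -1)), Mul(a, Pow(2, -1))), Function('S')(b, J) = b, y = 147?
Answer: Rational(-5101567, 564) ≈ -9045.3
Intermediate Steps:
Function('f')(a) = Add(Rational(-1, 7), Mul(Rational(-1, 14), a)) (Function('f')(a) = Mul(Rational(-1, 7), Add(Mul(a, Pow(a, -1)), Mul(a, Pow(2, -1)))) = Mul(Rational(-1, 7), Add(1, Mul(a, Rational(1, 2)))) = Mul(Rational(-1, 7), Add(1, Mul(Rational(1, 2), a))) = Add(Rational(-1, 7), Mul(Rational(-1, 14), a)))
O = Rational(1, 188) (O = Pow(Add(196, -8), -1) = Pow(188, -1) = Rational(1, 188) ≈ 0.0053191)
Function('V')(s, Y) = Add(49, Mul(Rational(1, 3), Y), Mul(Rational(1, 3), s)) (Function('V')(s, Y) = Mul(Rational(1, 3), Add(Add(s, Y), 147)) = Mul(Rational(1, 3), Add(Add(Y, s), 147)) = Mul(Rational(1, 3), Add(147, Y, s)) = Add(49, Mul(Rational(1, 3), Y), Mul(Rational(1, 3), s)))
Add(Function('V')(Function('S')(14, 1), O), -9099) = Add(Add(49, Mul(Rational(1, 3), Rational(1, 188)), Mul(Rational(1, 3), 14)), -9099) = Add(Add(49, Rational(1, 564), Rational(14, 3)), -9099) = Add(Rational(30269, 564), -9099) = Rational(-5101567, 564)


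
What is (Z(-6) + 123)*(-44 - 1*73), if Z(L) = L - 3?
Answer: -13338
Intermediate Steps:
Z(L) = -3 + L
(Z(-6) + 123)*(-44 - 1*73) = ((-3 - 6) + 123)*(-44 - 1*73) = (-9 + 123)*(-44 - 73) = 114*(-117) = -13338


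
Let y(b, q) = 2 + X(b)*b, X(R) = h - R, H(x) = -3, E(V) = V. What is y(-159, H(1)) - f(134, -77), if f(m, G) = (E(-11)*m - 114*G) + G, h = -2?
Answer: -32188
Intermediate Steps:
X(R) = -2 - R
y(b, q) = 2 + b*(-2 - b) (y(b, q) = 2 + (-2 - b)*b = 2 + b*(-2 - b))
f(m, G) = -113*G - 11*m (f(m, G) = (-11*m - 114*G) + G = (-114*G - 11*m) + G = -113*G - 11*m)
y(-159, H(1)) - f(134, -77) = (2 - 1*(-159)*(2 - 159)) - (-113*(-77) - 11*134) = (2 - 1*(-159)*(-157)) - (8701 - 1474) = (2 - 24963) - 1*7227 = -24961 - 7227 = -32188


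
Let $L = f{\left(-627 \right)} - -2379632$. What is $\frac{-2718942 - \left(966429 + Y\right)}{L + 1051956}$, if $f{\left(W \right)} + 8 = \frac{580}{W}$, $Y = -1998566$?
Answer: $- \frac{211525347}{430320016} \approx -0.49155$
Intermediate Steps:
$f{\left(W \right)} = -8 + \frac{580}{W}$
$L = \frac{1492023668}{627}$ ($L = \left(-8 + \frac{580}{-627}\right) - -2379632 = \left(-8 + 580 \left(- \frac{1}{627}\right)\right) + 2379632 = \left(-8 - \frac{580}{627}\right) + 2379632 = - \frac{5596}{627} + 2379632 = \frac{1492023668}{627} \approx 2.3796 \cdot 10^{6}$)
$\frac{-2718942 - \left(966429 + Y\right)}{L + 1051956} = \frac{-2718942 - -1032137}{\frac{1492023668}{627} + 1051956} = \frac{-2718942 + \left(-966429 + 1998566\right)}{\frac{2151600080}{627}} = \left(-2718942 + 1032137\right) \frac{627}{2151600080} = \left(-1686805\right) \frac{627}{2151600080} = - \frac{211525347}{430320016}$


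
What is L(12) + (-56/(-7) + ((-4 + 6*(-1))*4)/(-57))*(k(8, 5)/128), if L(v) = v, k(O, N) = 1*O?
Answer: 715/57 ≈ 12.544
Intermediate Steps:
k(O, N) = O
L(12) + (-56/(-7) + ((-4 + 6*(-1))*4)/(-57))*(k(8, 5)/128) = 12 + (-56/(-7) + ((-4 + 6*(-1))*4)/(-57))*(8/128) = 12 + (-56*(-⅐) + ((-4 - 6)*4)*(-1/57))*(8*(1/128)) = 12 + (8 - 10*4*(-1/57))*(1/16) = 12 + (8 - 40*(-1/57))*(1/16) = 12 + (8 + 40/57)*(1/16) = 12 + (496/57)*(1/16) = 12 + 31/57 = 715/57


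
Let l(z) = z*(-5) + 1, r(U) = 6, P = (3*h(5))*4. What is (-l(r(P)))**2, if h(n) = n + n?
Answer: 841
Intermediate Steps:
h(n) = 2*n
P = 120 (P = (3*(2*5))*4 = (3*10)*4 = 30*4 = 120)
l(z) = 1 - 5*z (l(z) = -5*z + 1 = 1 - 5*z)
(-l(r(P)))**2 = (-(1 - 5*6))**2 = (-(1 - 30))**2 = (-1*(-29))**2 = 29**2 = 841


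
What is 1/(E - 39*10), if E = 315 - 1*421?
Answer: -1/496 ≈ -0.0020161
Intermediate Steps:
E = -106 (E = 315 - 421 = -106)
1/(E - 39*10) = 1/(-106 - 39*10) = 1/(-106 - 390) = 1/(-496) = -1/496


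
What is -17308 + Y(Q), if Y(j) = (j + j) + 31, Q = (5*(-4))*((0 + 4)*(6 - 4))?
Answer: -17597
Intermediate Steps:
Q = -160 (Q = -80*2 = -20*8 = -160)
Y(j) = 31 + 2*j (Y(j) = 2*j + 31 = 31 + 2*j)
-17308 + Y(Q) = -17308 + (31 + 2*(-160)) = -17308 + (31 - 320) = -17308 - 289 = -17597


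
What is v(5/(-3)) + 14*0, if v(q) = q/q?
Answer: 1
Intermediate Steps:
v(q) = 1
v(5/(-3)) + 14*0 = 1 + 14*0 = 1 + 0 = 1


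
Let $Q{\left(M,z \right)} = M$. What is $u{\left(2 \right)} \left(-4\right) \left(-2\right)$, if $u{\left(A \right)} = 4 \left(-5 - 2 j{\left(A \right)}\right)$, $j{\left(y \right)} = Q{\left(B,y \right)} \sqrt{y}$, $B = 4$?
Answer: $-160 - 256 \sqrt{2} \approx -522.04$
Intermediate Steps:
$j{\left(y \right)} = 4 \sqrt{y}$
$u{\left(A \right)} = -20 - 32 \sqrt{A}$ ($u{\left(A \right)} = 4 \left(-5 - 2 \cdot 4 \sqrt{A}\right) = 4 \left(-5 - 8 \sqrt{A}\right) = -20 - 32 \sqrt{A}$)
$u{\left(2 \right)} \left(-4\right) \left(-2\right) = \left(-20 - 32 \sqrt{2}\right) \left(-4\right) \left(-2\right) = \left(80 + 128 \sqrt{2}\right) \left(-2\right) = -160 - 256 \sqrt{2}$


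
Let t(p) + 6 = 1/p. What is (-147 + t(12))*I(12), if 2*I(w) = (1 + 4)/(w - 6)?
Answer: -9175/144 ≈ -63.715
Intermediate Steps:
t(p) = -6 + 1/p
I(w) = 5/(2*(-6 + w)) (I(w) = ((1 + 4)/(w - 6))/2 = (5/(-6 + w))/2 = 5/(2*(-6 + w)))
(-147 + t(12))*I(12) = (-147 + (-6 + 1/12))*(5/(2*(-6 + 12))) = (-147 + (-6 + 1/12))*((5/2)/6) = (-147 - 71/12)*((5/2)*(1/6)) = -1835/12*5/12 = -9175/144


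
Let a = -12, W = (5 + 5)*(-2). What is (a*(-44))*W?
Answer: -10560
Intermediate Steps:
W = -20 (W = 10*(-2) = -20)
(a*(-44))*W = -12*(-44)*(-20) = 528*(-20) = -10560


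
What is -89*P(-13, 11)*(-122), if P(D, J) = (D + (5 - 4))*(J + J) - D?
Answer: -2725358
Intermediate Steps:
P(D, J) = -D + 2*J*(1 + D) (P(D, J) = (D + 1)*(2*J) - D = (1 + D)*(2*J) - D = 2*J*(1 + D) - D = -D + 2*J*(1 + D))
-89*P(-13, 11)*(-122) = -89*(-1*(-13) + 2*11 + 2*(-13)*11)*(-122) = -89*(13 + 22 - 286)*(-122) = -89*(-251)*(-122) = 22339*(-122) = -2725358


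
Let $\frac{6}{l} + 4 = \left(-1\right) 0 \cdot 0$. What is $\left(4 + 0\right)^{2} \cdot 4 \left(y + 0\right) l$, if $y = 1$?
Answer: $-96$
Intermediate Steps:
$l = - \frac{3}{2}$ ($l = \frac{6}{-4 + \left(-1\right) 0 \cdot 0} = \frac{6}{-4 + 0 \cdot 0} = \frac{6}{-4 + 0} = \frac{6}{-4} = 6 \left(- \frac{1}{4}\right) = - \frac{3}{2} \approx -1.5$)
$\left(4 + 0\right)^{2} \cdot 4 \left(y + 0\right) l = \left(4 + 0\right)^{2} \cdot 4 \left(1 + 0\right) \left(- \frac{3}{2}\right) = 4^{2} \cdot 4 \cdot 1 \left(- \frac{3}{2}\right) = 16 \cdot 4 \left(- \frac{3}{2}\right) = 64 \left(- \frac{3}{2}\right) = -96$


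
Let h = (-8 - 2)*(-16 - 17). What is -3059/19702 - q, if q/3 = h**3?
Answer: -2124092325059/19702 ≈ -1.0781e+8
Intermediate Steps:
h = 330 (h = -10*(-33) = 330)
q = 107811000 (q = 3*330**3 = 3*35937000 = 107811000)
-3059/19702 - q = -3059/19702 - 1*107811000 = -3059*1/19702 - 107811000 = -3059/19702 - 107811000 = -2124092325059/19702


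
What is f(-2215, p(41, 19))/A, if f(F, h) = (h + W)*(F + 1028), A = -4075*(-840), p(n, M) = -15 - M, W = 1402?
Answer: -67659/142625 ≈ -0.47438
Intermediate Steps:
A = 3423000
f(F, h) = (1028 + F)*(1402 + h) (f(F, h) = (h + 1402)*(F + 1028) = (1402 + h)*(1028 + F) = (1028 + F)*(1402 + h))
f(-2215, p(41, 19))/A = (1441256 + 1028*(-15 - 1*19) + 1402*(-2215) - 2215*(-15 - 1*19))/3423000 = (1441256 + 1028*(-15 - 19) - 3105430 - 2215*(-15 - 19))*(1/3423000) = (1441256 + 1028*(-34) - 3105430 - 2215*(-34))*(1/3423000) = (1441256 - 34952 - 3105430 + 75310)*(1/3423000) = -1623816*1/3423000 = -67659/142625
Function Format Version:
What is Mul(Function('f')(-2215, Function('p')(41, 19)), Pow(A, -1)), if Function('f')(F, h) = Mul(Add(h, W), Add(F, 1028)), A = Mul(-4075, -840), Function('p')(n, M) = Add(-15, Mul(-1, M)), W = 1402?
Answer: Rational(-67659, 142625) ≈ -0.47438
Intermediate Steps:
A = 3423000
Function('f')(F, h) = Mul(Add(1028, F), Add(1402, h)) (Function('f')(F, h) = Mul(Add(h, 1402), Add(F, 1028)) = Mul(Add(1402, h), Add(1028, F)) = Mul(Add(1028, F), Add(1402, h)))
Mul(Function('f')(-2215, Function('p')(41, 19)), Pow(A, -1)) = Mul(Add(1441256, Mul(1028, Add(-15, Mul(-1, 19))), Mul(1402, -2215), Mul(-2215, Add(-15, Mul(-1, 19)))), Pow(3423000, -1)) = Mul(Add(1441256, Mul(1028, Add(-15, -19)), -3105430, Mul(-2215, Add(-15, -19))), Rational(1, 3423000)) = Mul(Add(1441256, Mul(1028, -34), -3105430, Mul(-2215, -34)), Rational(1, 3423000)) = Mul(Add(1441256, -34952, -3105430, 75310), Rational(1, 3423000)) = Mul(-1623816, Rational(1, 3423000)) = Rational(-67659, 142625)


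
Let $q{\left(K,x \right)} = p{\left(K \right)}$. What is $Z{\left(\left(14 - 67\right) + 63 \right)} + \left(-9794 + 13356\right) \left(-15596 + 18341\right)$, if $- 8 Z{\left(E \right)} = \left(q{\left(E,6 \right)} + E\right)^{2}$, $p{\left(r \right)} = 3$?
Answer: $\frac{78221351}{8} \approx 9.7777 \cdot 10^{6}$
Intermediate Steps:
$q{\left(K,x \right)} = 3$
$Z{\left(E \right)} = - \frac{\left(3 + E\right)^{2}}{8}$
$Z{\left(\left(14 - 67\right) + 63 \right)} + \left(-9794 + 13356\right) \left(-15596 + 18341\right) = - \frac{\left(3 + \left(\left(14 - 67\right) + 63\right)\right)^{2}}{8} + \left(-9794 + 13356\right) \left(-15596 + 18341\right) = - \frac{\left(3 + \left(-53 + 63\right)\right)^{2}}{8} + 3562 \cdot 2745 = - \frac{\left(3 + 10\right)^{2}}{8} + 9777690 = - \frac{13^{2}}{8} + 9777690 = \left(- \frac{1}{8}\right) 169 + 9777690 = - \frac{169}{8} + 9777690 = \frac{78221351}{8}$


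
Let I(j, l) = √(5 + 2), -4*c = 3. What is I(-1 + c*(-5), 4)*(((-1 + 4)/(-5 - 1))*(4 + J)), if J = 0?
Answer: -2*√7 ≈ -5.2915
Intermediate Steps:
c = -¾ (c = -¼*3 = -¾ ≈ -0.75000)
I(j, l) = √7
I(-1 + c*(-5), 4)*(((-1 + 4)/(-5 - 1))*(4 + J)) = √7*(((-1 + 4)/(-5 - 1))*(4 + 0)) = √7*((3/(-6))*4) = √7*((3*(-⅙))*4) = √7*(-½*4) = √7*(-2) = -2*√7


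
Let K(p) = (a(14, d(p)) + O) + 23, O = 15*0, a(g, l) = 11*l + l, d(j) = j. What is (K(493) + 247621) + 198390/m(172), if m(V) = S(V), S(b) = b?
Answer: 21905355/86 ≈ 2.5471e+5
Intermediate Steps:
a(g, l) = 12*l
m(V) = V
O = 0
K(p) = 23 + 12*p (K(p) = (12*p + 0) + 23 = 12*p + 23 = 23 + 12*p)
(K(493) + 247621) + 198390/m(172) = ((23 + 12*493) + 247621) + 198390/172 = ((23 + 5916) + 247621) + 198390*(1/172) = (5939 + 247621) + 99195/86 = 253560 + 99195/86 = 21905355/86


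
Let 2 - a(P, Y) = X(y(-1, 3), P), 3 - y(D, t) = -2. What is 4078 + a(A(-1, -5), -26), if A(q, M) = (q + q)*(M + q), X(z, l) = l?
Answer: 4068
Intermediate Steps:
y(D, t) = 5 (y(D, t) = 3 - 1*(-2) = 3 + 2 = 5)
A(q, M) = 2*q*(M + q) (A(q, M) = (2*q)*(M + q) = 2*q*(M + q))
a(P, Y) = 2 - P
4078 + a(A(-1, -5), -26) = 4078 + (2 - 2*(-1)*(-5 - 1)) = 4078 + (2 - 2*(-1)*(-6)) = 4078 + (2 - 1*12) = 4078 + (2 - 12) = 4078 - 10 = 4068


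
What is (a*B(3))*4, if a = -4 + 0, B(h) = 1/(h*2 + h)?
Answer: -16/9 ≈ -1.7778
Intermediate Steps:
B(h) = 1/(3*h) (B(h) = 1/(2*h + h) = 1/(3*h))
a = -4
(a*B(3))*4 = -4/(3*3)*4 = -4*⅑*4 = -4/9*4 = -16/9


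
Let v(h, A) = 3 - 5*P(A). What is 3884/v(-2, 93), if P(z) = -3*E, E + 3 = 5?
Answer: 3884/33 ≈ 117.70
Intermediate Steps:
E = 2 (E = -3 + 5 = 2)
P(z) = -6 (P(z) = -3*2 = -6)
v(h, A) = 33 (v(h, A) = 3 - 5*(-6) = 3 + 30 = 33)
3884/v(-2, 93) = 3884/33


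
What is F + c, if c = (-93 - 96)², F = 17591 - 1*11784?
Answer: 41528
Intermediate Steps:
F = 5807 (F = 17591 - 11784 = 5807)
c = 35721 (c = (-189)² = 35721)
F + c = 5807 + 35721 = 41528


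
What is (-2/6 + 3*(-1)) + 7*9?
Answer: 179/3 ≈ 59.667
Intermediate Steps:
(-2/6 + 3*(-1)) + 7*9 = (-2*⅙ - 3) + 63 = (-⅓ - 3) + 63 = -10/3 + 63 = 179/3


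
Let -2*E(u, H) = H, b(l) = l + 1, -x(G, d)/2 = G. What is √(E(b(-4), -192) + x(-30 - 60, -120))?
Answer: 2*√69 ≈ 16.613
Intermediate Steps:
x(G, d) = -2*G
b(l) = 1 + l
E(u, H) = -H/2
√(E(b(-4), -192) + x(-30 - 60, -120)) = √(-½*(-192) - 2*(-30 - 60)) = √(96 - 2*(-90)) = √(96 + 180) = √276 = 2*√69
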